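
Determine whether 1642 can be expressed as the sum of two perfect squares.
11² + 39² (a=11, b=39)

Factorization: 1642 = 2 × 821
By Fermat: n is sum of two squares iff every prime p ≡ 3 (mod 4) appears to even power.
All primes ≡ 3 (mod 4) appear to even power.
Search a = 0, 1, 2, … for 1642 - a² a perfect square: first hit at a = 11: 1642 - 121 = 1521 = 39².
1642 = 11² + 39² = 121 + 1521 ✓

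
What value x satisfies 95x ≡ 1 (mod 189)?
2

gcd(95, 189) = 1, so the inverse exists.
Extended Euclidean algorithm on (189, 95):
189 = 1 × 95 + 94  ⟹  94 = (1)·189 + (-1)·95
95 = 1 × 94 + 1  ⟹  1 = (-1)·189 + (2)·95
So (2)·95 ≡ 1 (mod 189), i.e. 95^(-1) ≡ 2 (mod 189).
Check: 95 × 2 = 190 ≡ 1 (mod 189)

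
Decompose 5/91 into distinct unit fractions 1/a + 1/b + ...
1/19 + 1/433 + 1/249553 + 1/93414800161 + 1/17452649778145716451681

Greedy algorithm:
5/91: ceiling(91/5) = 19, use 1/19
4/1729: ceiling(1729/4) = 433, use 1/433
3/748657: ceiling(748657/3) = 249553, use 1/249553
2/186829600321: ceiling(186829600321/2) = 93414800161, use 1/93414800161
1/17452649778145716451681: ceiling(17452649778145716451681/1) = 17452649778145716451681, use 1/17452649778145716451681
Result: 5/91 = 1/19 + 1/433 + 1/249553 + 1/93414800161 + 1/17452649778145716451681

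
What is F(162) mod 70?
36

Matrix identity: Q^n = [[F_(n+1), F_n], [F_n, F_(n-1)]] with Q = [[1,1],[1,0]].
n = 162 = 10100010₂. Square-and-multiply, entries mod 70:
Q^1 = [[1,1],[1,0]]
Q^2 = (Q^1)² = [[2,1],[1,1]]
Q^5 = (Q^2)²·Q = [[8,5],[5,3]]
Q^10 = (Q^5)² = [[19,55],[55,34]]
Q^20 = (Q^10)² = [[26,45],[45,51]]
Q^40 = (Q^20)² = [[41,35],[35,6]]
Q^81 = (Q^40)²·Q = [[1,36],[36,35]]
Q^162 = (Q^81)² = [[37,36],[36,1]]
F_162 mod 70 = Q^162[0][1] = 36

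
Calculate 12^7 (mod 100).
8

Repeated squaring. Binary of 7 = 111.
12^1 ≡ 12 (mod 100); 12^2 ≡ 44 (mod 100); 12^4 ≡ 36 (mod 100)
12^7 = 12^1 × 12^2 × 12^4 ≡ 8 (mod 100)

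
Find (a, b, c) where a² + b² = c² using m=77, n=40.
(4329, 6160, 7529)

Euclid's formula: a = m² - n², b = 2mn, c = m² + n²
m = 77, n = 40
a = 77² - 40² = 5929 - 1600 = 4329
b = 2 × 77 × 40 = 6160
c = 77² + 40² = 5929 + 1600 = 7529
Verification: 4329² + 6160² = 18740241 + 37945600 = 56685841 = 7529² ✓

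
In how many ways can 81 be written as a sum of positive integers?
18004327

p(n) counts ways to write n as a sum of positive integers (order ignored).
Euler's pentagonal recurrence: p(k) = p(k-1) + p(k-2) - p(k-5) - p(k-7) + p(k-12) + p(k-15) - ... (offsets j(3j∓1)/2, signs ++--, p(0)=1, p(<0)=0).
DP table for k = 0..80: p(0)=1, p(1)=1, p(2)=2, p(3)=3, p(4)=5, p(5)=7, p(6)=11, p(7)=15, p(8)=22, p(9)=30, p(10)=42, p(11)=56, p(12)=77, p(13)=101, p(14)=135, p(15)=176, p(16)=231, p(17)=297, p(18)=385, p(19)=490, p(20)=627, p(21)=792, p(22)=1002, p(23)=1255, p(24)=1575, p(25)=1958, p(26)=2436, p(27)=3010, p(28)=3718, p(29)=4565, p(30)=5604, p(31)=6842, p(32)=8349, p(33)=10143, p(34)=12310, p(35)=14883, p(36)=17977, p(37)=21637, p(38)=26015, p(39)=31185, p(40)=37338, p(41)=44583, p(42)=53174, p(43)=63261, p(44)=75175, p(45)=89134, p(46)=105558, p(47)=124754, p(48)=147273, p(49)=173525, p(50)=204226, p(51)=239943, p(52)=281589, p(53)=329931, p(54)=386155, p(55)=451276, p(56)=526823, p(57)=614154, p(58)=715220, p(59)=831820, p(60)=966467, p(61)=1121505, p(62)=1300156, p(63)=1505499, p(64)=1741630, p(65)=2012558, p(66)=2323520, p(67)=2679689, p(68)=3087735, p(69)=3554345, p(70)=4087968, p(71)=4697205, p(72)=5392783, p(73)=6185689, p(74)=7089500, p(75)=8118264, p(76)=9289091, p(77)=10619863, p(78)=12132164, p(79)=13848650, p(80)=15796476.
Final step: p(81) = p(80) + p(79) - p(76) - p(74) + p(69) + p(66) - p(59) - p(55) + p(46) + p(41) - p(30) - p(24) + p(11) + p(4)
= 15796476 + 13848650 - 9289091 - 7089500 + 3554345 + 2323520 - 831820 - 451276 + 105558 + 44583 - 5604 - 1575 + 56 + 5
= 18004327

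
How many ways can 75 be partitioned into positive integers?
8118264

p(n) counts ways to write n as a sum of positive integers (order ignored).
Euler's pentagonal recurrence: p(k) = p(k-1) + p(k-2) - p(k-5) - p(k-7) + p(k-12) + p(k-15) - ... (offsets j(3j∓1)/2, signs ++--, p(0)=1, p(<0)=0).
DP table for k = 0..74: p(0)=1, p(1)=1, p(2)=2, p(3)=3, p(4)=5, p(5)=7, p(6)=11, p(7)=15, p(8)=22, p(9)=30, p(10)=42, p(11)=56, p(12)=77, p(13)=101, p(14)=135, p(15)=176, p(16)=231, p(17)=297, p(18)=385, p(19)=490, p(20)=627, p(21)=792, p(22)=1002, p(23)=1255, p(24)=1575, p(25)=1958, p(26)=2436, p(27)=3010, p(28)=3718, p(29)=4565, p(30)=5604, p(31)=6842, p(32)=8349, p(33)=10143, p(34)=12310, p(35)=14883, p(36)=17977, p(37)=21637, p(38)=26015, p(39)=31185, p(40)=37338, p(41)=44583, p(42)=53174, p(43)=63261, p(44)=75175, p(45)=89134, p(46)=105558, p(47)=124754, p(48)=147273, p(49)=173525, p(50)=204226, p(51)=239943, p(52)=281589, p(53)=329931, p(54)=386155, p(55)=451276, p(56)=526823, p(57)=614154, p(58)=715220, p(59)=831820, p(60)=966467, p(61)=1121505, p(62)=1300156, p(63)=1505499, p(64)=1741630, p(65)=2012558, p(66)=2323520, p(67)=2679689, p(68)=3087735, p(69)=3554345, p(70)=4087968, p(71)=4697205, p(72)=5392783, p(73)=6185689, p(74)=7089500.
Final step: p(75) = p(74) + p(73) - p(70) - p(68) + p(63) + p(60) - p(53) - p(49) + p(40) + p(35) - p(24) - p(18) + p(5)
= 7089500 + 6185689 - 4087968 - 3087735 + 1505499 + 966467 - 329931 - 173525 + 37338 + 14883 - 1575 - 385 + 7
= 8118264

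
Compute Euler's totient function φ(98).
42

98 = 2 × 7^2
φ(n) = n × ∏(1 - 1/p) for each prime p dividing n
φ(98) = 98 × (1 - 1/2) × (1 - 1/7) = 42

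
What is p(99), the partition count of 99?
169229875

p(n) counts ways to write n as a sum of positive integers (order ignored).
Euler's pentagonal recurrence: p(k) = p(k-1) + p(k-2) - p(k-5) - p(k-7) + p(k-12) + p(k-15) - ... (offsets j(3j∓1)/2, signs ++--, p(0)=1, p(<0)=0).
DP table for k = 0..98: p(0)=1, p(1)=1, p(2)=2, p(3)=3, p(4)=5, p(5)=7, p(6)=11, p(7)=15, p(8)=22, p(9)=30, p(10)=42, p(11)=56, p(12)=77, p(13)=101, p(14)=135, p(15)=176, p(16)=231, p(17)=297, p(18)=385, p(19)=490, p(20)=627, p(21)=792, p(22)=1002, p(23)=1255, p(24)=1575, p(25)=1958, p(26)=2436, p(27)=3010, p(28)=3718, p(29)=4565, p(30)=5604, p(31)=6842, p(32)=8349, p(33)=10143, p(34)=12310, p(35)=14883, p(36)=17977, p(37)=21637, p(38)=26015, p(39)=31185, p(40)=37338, p(41)=44583, p(42)=53174, p(43)=63261, p(44)=75175, p(45)=89134, p(46)=105558, p(47)=124754, p(48)=147273, p(49)=173525, p(50)=204226, p(51)=239943, p(52)=281589, p(53)=329931, p(54)=386155, p(55)=451276, p(56)=526823, p(57)=614154, p(58)=715220, p(59)=831820, p(60)=966467, p(61)=1121505, p(62)=1300156, p(63)=1505499, p(64)=1741630, p(65)=2012558, p(66)=2323520, p(67)=2679689, p(68)=3087735, p(69)=3554345, p(70)=4087968, p(71)=4697205, p(72)=5392783, p(73)=6185689, p(74)=7089500, p(75)=8118264, p(76)=9289091, p(77)=10619863, p(78)=12132164, p(79)=13848650, p(80)=15796476, p(81)=18004327, p(82)=20506255, p(83)=23338469, p(84)=26543660, p(85)=30167357, p(86)=34262962, p(87)=38887673, p(88)=44108109, p(89)=49995925, p(90)=56634173, p(91)=64112359, p(92)=72533807, p(93)=82010177, p(94)=92669720, p(95)=104651419, p(96)=118114304, p(97)=133230930, p(98)=150198136.
Final step: p(99) = p(98) + p(97) - p(94) - p(92) + p(87) + p(84) - p(77) - p(73) + p(64) + p(59) - p(48) - p(42) + p(29) + p(22) - p(7)
= 150198136 + 133230930 - 92669720 - 72533807 + 38887673 + 26543660 - 10619863 - 6185689 + 1741630 + 831820 - 147273 - 53174 + 4565 + 1002 - 15
= 169229875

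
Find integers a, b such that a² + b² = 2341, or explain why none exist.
15² + 46² (a=15, b=46)

Factorization: 2341 = 2341
By Fermat: n is sum of two squares iff every prime p ≡ 3 (mod 4) appears to even power.
All primes ≡ 3 (mod 4) appear to even power.
Search a = 0, 1, 2, … for 2341 - a² a perfect square: first hit at a = 15: 2341 - 225 = 2116 = 46².
2341 = 15² + 46² = 225 + 2116 ✓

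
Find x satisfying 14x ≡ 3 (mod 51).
x ≡ 33 (mod 51)

gcd(14, 51) = 1, which divides 3, so solutions exist.
Find 14^(-1) mod 51 by the extended Euclidean algorithm:
51 = 3 × 14 + 9  ⟹  9 = (1)·51 + (-3)·14
14 = 1 × 9 + 5  ⟹  5 = (-1)·51 + (4)·14
9 = 1 × 5 + 4  ⟹  4 = (2)·51 + (-7)·14
5 = 1 × 4 + 1  ⟹  1 = (-3)·51 + (11)·14
So (11)·14 ≡ 1 (mod 51), i.e. 14^(-1) ≡ 11 (mod 51).
x ≡ 11 × 3 = 33 ≡ 33 (mod 51).
Check: 14 × 33 = 462 ≡ 3 (mod 51).
Unique solution: x ≡ 33 (mod 51)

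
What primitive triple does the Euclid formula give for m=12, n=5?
(119, 120, 169)

Euclid's formula: a = m² - n², b = 2mn, c = m² + n²
m = 12, n = 5
a = 12² - 5² = 144 - 25 = 119
b = 2 × 12 × 5 = 120
c = 12² + 5² = 144 + 25 = 169
Verification: 119² + 120² = 14161 + 14400 = 28561 = 169² ✓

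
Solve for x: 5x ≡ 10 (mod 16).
x ≡ 2 (mod 16)

gcd(5, 16) = 1, which divides 10, so solutions exist.
Find 5^(-1) mod 16 by the extended Euclidean algorithm:
16 = 3 × 5 + 1  ⟹  1 = (1)·16 + (-3)·5
So (-3)·5 ≡ 1 (mod 16), i.e. 5^(-1) ≡ -3 ≡ 13 (mod 16).
x ≡ 13 × 10 = 130 ≡ 2 (mod 16).
Check: 5 × 2 = 10 ≡ 10 (mod 16).
Unique solution: x ≡ 2 (mod 16)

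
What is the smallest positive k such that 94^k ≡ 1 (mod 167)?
83

167 is prime, so ord(94) divides φ(167) = 166.
Divisors of 166: 1, 2, 83, 166.
Repeated squaring: 94^1 ≡ 94, 94^2 ≡ 152, 94^4 ≡ 58, 94^8 ≡ 24, 94^16 ≡ 75, 94^32 ≡ 114, 94^64 ≡ 137, 94^128 ≡ 65 (mod 167).
Test 94^d mod 167 for each divisor d in increasing order:
94^1 ≡ 94
94^2 ≡ 152
94^83 = 94^64·94^16·94^2·94^1 ≡ 1  ← first divisor giving 1
The order is 83.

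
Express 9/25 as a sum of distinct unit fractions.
1/3 + 1/38 + 1/2850

Greedy algorithm:
9/25: ceiling(25/9) = 3, use 1/3
2/75: ceiling(75/2) = 38, use 1/38
1/2850: ceiling(2850/1) = 2850, use 1/2850
Result: 9/25 = 1/3 + 1/38 + 1/2850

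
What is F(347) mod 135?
98

Matrix identity: Q^n = [[F_(n+1), F_n], [F_n, F_(n-1)]] with Q = [[1,1],[1,0]].
n = 347 = 101011011₂. Square-and-multiply, entries mod 135:
Q^1 = [[1,1],[1,0]]
Q^2 = (Q^1)² = [[2,1],[1,1]]
Q^5 = (Q^2)²·Q = [[8,5],[5,3]]
Q^10 = (Q^5)² = [[89,55],[55,34]]
Q^21 = (Q^10)²·Q = [[26,11],[11,15]]
Q^43 = (Q^21)²·Q = [[33,122],[122,46]]
Q^86 = (Q^43)² = [[43,53],[53,125]]
Q^173 = (Q^86)²·Q = [[62,68],[68,129]]
Q^347 = (Q^173)²·Q = [[126,98],[98,28]]
F_347 mod 135 = Q^347[0][1] = 98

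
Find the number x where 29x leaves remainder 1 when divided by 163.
45

gcd(29, 163) = 1, so the inverse exists.
Extended Euclidean algorithm on (163, 29):
163 = 5 × 29 + 18  ⟹  18 = (1)·163 + (-5)·29
29 = 1 × 18 + 11  ⟹  11 = (-1)·163 + (6)·29
18 = 1 × 11 + 7  ⟹  7 = (2)·163 + (-11)·29
11 = 1 × 7 + 4  ⟹  4 = (-3)·163 + (17)·29
7 = 1 × 4 + 3  ⟹  3 = (5)·163 + (-28)·29
4 = 1 × 3 + 1  ⟹  1 = (-8)·163 + (45)·29
So (45)·29 ≡ 1 (mod 163), i.e. 29^(-1) ≡ 45 (mod 163).
Check: 29 × 45 = 1305 ≡ 1 (mod 163)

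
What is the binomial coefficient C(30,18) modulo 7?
0

Using Lucas' theorem:
Write n=30 and k=18 in base 7:
n in base 7: [4, 2]
k in base 7: [2, 4]
C(30,18) mod 7 = ∏ C(n_i, k_i) mod 7
Digit binomials (mod 7): C(4,2) = 6; C(2,4) = 0 (k_i > n_i)
Product: 6 × 0 = 0 ≡ 0 (mod 7)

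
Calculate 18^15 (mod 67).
42

Repeated squaring. Binary of 15 = 1111.
18^1 ≡ 18 (mod 67); 18^2 ≡ 56 (mod 67); 18^4 ≡ 54 (mod 67); 18^8 ≡ 35 (mod 67)
18^15 = 18^1 × 18^2 × 18^4 × 18^8 ≡ 42 (mod 67)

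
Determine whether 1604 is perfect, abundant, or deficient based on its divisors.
deficient

Proper divisors of 1604: sum = 1 + 2 + 4 + 401 + 802 = 1210
Since 1210 < 1604, 1604 is deficient.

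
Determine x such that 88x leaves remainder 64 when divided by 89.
x ≡ 25 (mod 89)

gcd(88, 89) = 1, which divides 64, so solutions exist.
Find 88^(-1) mod 89 by the extended Euclidean algorithm:
89 = 1 × 88 + 1  ⟹  1 = (1)·89 + (-1)·88
So (-1)·88 ≡ 1 (mod 89), i.e. 88^(-1) ≡ -1 ≡ 88 (mod 89).
x ≡ 88 × 64 = 5632 ≡ 25 (mod 89).
Check: 88 × 25 = 2200 ≡ 64 (mod 89).
Unique solution: x ≡ 25 (mod 89)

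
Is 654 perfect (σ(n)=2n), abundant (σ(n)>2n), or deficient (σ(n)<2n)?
abundant

Proper divisors of 654: sum = 1 + 2 + 3 + 6 + 109 + 218 + 327 = 666
Since 666 > 654, 654 is abundant.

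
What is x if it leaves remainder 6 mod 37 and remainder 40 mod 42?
376

Using Chinese Remainder Theorem:
M = 37 × 42 = 1554
M1 = 42, M2 = 37
y1 = 42^(-1) mod 37 = 15
y2 = 37^(-1) mod 42 = 25
x = (6×42×15 + 40×37×25) mod 1554 = 376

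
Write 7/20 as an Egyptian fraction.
1/3 + 1/60

Greedy algorithm:
7/20: ceiling(20/7) = 3, use 1/3
1/60: ceiling(60/1) = 60, use 1/60
Result: 7/20 = 1/3 + 1/60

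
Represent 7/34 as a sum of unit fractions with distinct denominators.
1/5 + 1/170

Greedy algorithm:
7/34: ceiling(34/7) = 5, use 1/5
1/170: ceiling(170/1) = 170, use 1/170
Result: 7/34 = 1/5 + 1/170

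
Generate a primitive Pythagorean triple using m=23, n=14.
(333, 644, 725)

Euclid's formula: a = m² - n², b = 2mn, c = m² + n²
m = 23, n = 14
a = 23² - 14² = 529 - 196 = 333
b = 2 × 23 × 14 = 644
c = 23² + 14² = 529 + 196 = 725
Verification: 333² + 644² = 110889 + 414736 = 525625 = 725² ✓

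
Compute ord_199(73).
198

199 is prime, so ord(73) divides φ(199) = 198.
Divisors of 198: 1, 2, 3, 6, 9, 11, 18, 22, 33, 66, 99, 198.
Repeated squaring: 73^1 ≡ 73, 73^2 ≡ 155, 73^4 ≡ 145, 73^8 ≡ 130, 73^16 ≡ 184, 73^32 ≡ 26, 73^64 ≡ 79, 73^128 ≡ 72 (mod 199).
Test 73^d mod 199 for each divisor d in increasing order:
73^1 ≡ 73
73^2 ≡ 155
73^3 = 73^2·73^1 ≡ 171
73^6 = 73^4·73^2 ≡ 187
73^9 = 73^8·73^1 ≡ 137
73^11 = 73^8·73^2·73^1 ≡ 141
73^18 = 73^16·73^2 ≡ 63
73^22 = 73^16·73^4·73^2 ≡ 180
73^33 = 73^32·73^1 ≡ 107
73^66 = 73^64·73^2 ≡ 106
73^99 = 73^64·73^32·73^2·73^1 ≡ 198
73^198 = 73^128·73^64·73^4·73^2 ≡ 1  ← first divisor giving 1
The order is 198.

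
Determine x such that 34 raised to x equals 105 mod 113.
12

Baby-step giant-step with step n = ⌈√113⌉ = 11.
Baby steps 34^j mod 113 (j:value) for j=0..10: 0:1, 1:34, 2:26, 3:93, 4:111, 5:45, 6:61, 7:40, 8:4, 9:23, 10:104.
Giant-step multiplier: 34^(-11) ≡ 34^(112-11) = 34^101 ≡ 24 (mod 113).
Giant steps γ_i = 105·24^i mod 113: γ_0=105, γ_1=34 (in table at j=1).
x = i·n + j = 1·11 + 1 = 12.
Check: 34^12 ≡ 105 (mod 113).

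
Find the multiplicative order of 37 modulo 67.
3

67 is prime, so ord(37) divides φ(67) = 66.
Divisors of 66: 1, 2, 3, 6, 11, 22, 33, 66.
Repeated squaring: 37^1 ≡ 37, 37^2 ≡ 29, 37^4 ≡ 37, 37^8 ≡ 29, 37^16 ≡ 37, 37^32 ≡ 29, 37^64 ≡ 37 (mod 67).
Test 37^d mod 67 for each divisor d in increasing order:
37^1 ≡ 37
37^2 ≡ 29
37^3 = 37^2·37^1 ≡ 1  ← first divisor giving 1
The order is 3.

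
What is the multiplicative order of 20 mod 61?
5

61 is prime, so ord(20) divides φ(61) = 60.
Divisors of 60: 1, 2, 3, 4, 5, 6, 10, 12, 15, 20, 30, 60.
Repeated squaring: 20^1 ≡ 20, 20^2 ≡ 34, 20^4 ≡ 58, 20^8 ≡ 9, 20^16 ≡ 20, 20^32 ≡ 34 (mod 61).
Test 20^d mod 61 for each divisor d in increasing order:
20^1 ≡ 20
20^2 ≡ 34
20^3 = 20^2·20^1 ≡ 9
20^4 ≡ 58
20^5 = 20^4·20^1 ≡ 1  ← first divisor giving 1
The order is 5.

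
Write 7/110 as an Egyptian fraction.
1/16 + 1/880

Greedy algorithm:
7/110: ceiling(110/7) = 16, use 1/16
1/880: ceiling(880/1) = 880, use 1/880
Result: 7/110 = 1/16 + 1/880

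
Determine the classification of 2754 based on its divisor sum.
abundant

Proper divisors of 2754: sum = 1 + 2 + 3 + 6 + 9 + 17 + 18 + 27 + ... + 306 + 459 + 918 + 1377 (19 divisors) = 3780
Since 3780 > 2754, 2754 is abundant.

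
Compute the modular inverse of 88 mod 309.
151

gcd(88, 309) = 1, so the inverse exists.
Extended Euclidean algorithm on (309, 88):
309 = 3 × 88 + 45  ⟹  45 = (1)·309 + (-3)·88
88 = 1 × 45 + 43  ⟹  43 = (-1)·309 + (4)·88
45 = 1 × 43 + 2  ⟹  2 = (2)·309 + (-7)·88
43 = 21 × 2 + 1  ⟹  1 = (-43)·309 + (151)·88
So (151)·88 ≡ 1 (mod 309), i.e. 88^(-1) ≡ 151 (mod 309).
Check: 88 × 151 = 13288 ≡ 1 (mod 309)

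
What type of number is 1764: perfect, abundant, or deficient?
abundant

Proper divisors of 1764: sum = 1 + 2 + 3 + 4 + 6 + 7 + 9 + 12 + ... + 294 + 441 + 588 + 882 (26 divisors) = 3423
Since 3423 > 1764, 1764 is abundant.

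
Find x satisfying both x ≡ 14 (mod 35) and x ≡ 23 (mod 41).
679

Using Chinese Remainder Theorem:
M = 35 × 41 = 1435
M1 = 41, M2 = 35
y1 = 41^(-1) mod 35 = 6
y2 = 35^(-1) mod 41 = 34
x = (14×41×6 + 23×35×34) mod 1435 = 679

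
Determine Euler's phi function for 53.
52

53 = 53
φ(n) = n × ∏(1 - 1/p) for each prime p dividing n
φ(53) = 53 × (1 - 1/53) = 52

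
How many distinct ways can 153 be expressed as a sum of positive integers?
54770336324

p(n) counts ways to write n as a sum of positive integers (order ignored).
Euler's pentagonal recurrence: p(k) = p(k-1) + p(k-2) - p(k-5) - p(k-7) + p(k-12) + p(k-15) - ... (offsets j(3j∓1)/2, signs ++--, p(0)=1, p(<0)=0).
DP table for k = 0..152: p(0)=1, p(1)=1, p(2)=2, p(3)=3, p(4)=5, p(5)=7, p(6)=11, p(7)=15, p(8)=22, p(9)=30, p(10)=42, p(11)=56, p(12)=77, p(13)=101, p(14)=135, p(15)=176, p(16)=231, p(17)=297, p(18)=385, p(19)=490, p(20)=627, p(21)=792, p(22)=1002, p(23)=1255, p(24)=1575, p(25)=1958, p(26)=2436, p(27)=3010, p(28)=3718, p(29)=4565, p(30)=5604, p(31)=6842, p(32)=8349, p(33)=10143, p(34)=12310, p(35)=14883, p(36)=17977, p(37)=21637, p(38)=26015, p(39)=31185, p(40)=37338, p(41)=44583, p(42)=53174, p(43)=63261, p(44)=75175, p(45)=89134, p(46)=105558, p(47)=124754, p(48)=147273, p(49)=173525, p(50)=204226, p(51)=239943, p(52)=281589, p(53)=329931, p(54)=386155, p(55)=451276, p(56)=526823, p(57)=614154, p(58)=715220, p(59)=831820, p(60)=966467, p(61)=1121505, p(62)=1300156, p(63)=1505499, p(64)=1741630, p(65)=2012558, p(66)=2323520, p(67)=2679689, p(68)=3087735, p(69)=3554345, p(70)=4087968, p(71)=4697205, p(72)=5392783, p(73)=6185689, p(74)=7089500, p(75)=8118264, p(76)=9289091, p(77)=10619863, p(78)=12132164, p(79)=13848650, p(80)=15796476, p(81)=18004327, p(82)=20506255, p(83)=23338469, p(84)=26543660, p(85)=30167357, p(86)=34262962, p(87)=38887673, p(88)=44108109, p(89)=49995925, p(90)=56634173, p(91)=64112359, p(92)=72533807, p(93)=82010177, p(94)=92669720, p(95)=104651419, p(96)=118114304, p(97)=133230930, p(98)=150198136, p(99)=169229875, p(100)=190569292, p(101)=214481126, p(102)=241265379, p(103)=271248950, p(104)=304801365, p(105)=342325709, p(106)=384276336, p(107)=431149389, p(108)=483502844, p(109)=541946240, p(110)=607163746, p(111)=679903203, p(112)=761002156, p(113)=851376628, p(114)=952050665, p(115)=1064144451, p(116)=1188908248, p(117)=1327710076, p(118)=1482074143, p(119)=1653668665, p(120)=1844349560, p(121)=2056148051, p(122)=2291320912, p(123)=2552338241, p(124)=2841940500, p(125)=3163127352, p(126)=3519222692, p(127)=3913864295, p(128)=4351078600, p(129)=4835271870, p(130)=5371315400, p(131)=5964539504, p(132)=6620830889, p(133)=7346629512, p(134)=8149040695, p(135)=9035836076, p(136)=10015581680, p(137)=11097645016, p(138)=12292341831, p(139)=13610949895, p(140)=15065878135, p(141)=16670689208, p(142)=18440293320, p(143)=20390982757, p(144)=22540654445, p(145)=24908858009, p(146)=27517052599, p(147)=30388671978, p(148)=33549419497, p(149)=37027355200, p(150)=40853235313, p(151)=45060624582, p(152)=49686288421.
Final step: p(153) = p(152) + p(151) - p(148) - p(146) + p(141) + p(138) - p(131) - p(127) + p(118) + p(113) - p(102) - p(96) + p(83) + p(76) - p(61) - p(53) + p(36) + p(27) - p(8)
= 49686288421 + 45060624582 - 33549419497 - 27517052599 + 16670689208 + 12292341831 - 5964539504 - 3913864295 + 1482074143 + 851376628 - 241265379 - 118114304 + 23338469 + 9289091 - 1121505 - 329931 + 17977 + 3010 - 22
= 54770336324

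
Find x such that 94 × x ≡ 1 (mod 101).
72

gcd(94, 101) = 1, so the inverse exists.
Extended Euclidean algorithm on (101, 94):
101 = 1 × 94 + 7  ⟹  7 = (1)·101 + (-1)·94
94 = 13 × 7 + 3  ⟹  3 = (-13)·101 + (14)·94
7 = 2 × 3 + 1  ⟹  1 = (27)·101 + (-29)·94
So (-29)·94 ≡ 1 (mod 101), i.e. 94^(-1) ≡ -29 ≡ 72 (mod 101).
Check: 94 × 72 = 6768 ≡ 1 (mod 101)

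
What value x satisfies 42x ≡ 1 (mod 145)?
38

gcd(42, 145) = 1, so the inverse exists.
Extended Euclidean algorithm on (145, 42):
145 = 3 × 42 + 19  ⟹  19 = (1)·145 + (-3)·42
42 = 2 × 19 + 4  ⟹  4 = (-2)·145 + (7)·42
19 = 4 × 4 + 3  ⟹  3 = (9)·145 + (-31)·42
4 = 1 × 3 + 1  ⟹  1 = (-11)·145 + (38)·42
So (38)·42 ≡ 1 (mod 145), i.e. 42^(-1) ≡ 38 (mod 145).
Check: 42 × 38 = 1596 ≡ 1 (mod 145)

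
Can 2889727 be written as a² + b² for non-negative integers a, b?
Not possible

Factorization: 2889727 = 31^3 × 97
By Fermat: n is sum of two squares iff every prime p ≡ 3 (mod 4) appears to even power.
Prime(s) ≡ 3 (mod 4) with odd exponent: [(31, 3)]
Therefore 2889727 cannot be expressed as a² + b².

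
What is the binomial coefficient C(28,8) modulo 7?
0

Using Lucas' theorem:
Write n=28 and k=8 in base 7:
n in base 7: [4, 0]
k in base 7: [1, 1]
C(28,8) mod 7 = ∏ C(n_i, k_i) mod 7
Digit binomials (mod 7): C(4,1) = 4; C(0,1) = 0 (k_i > n_i)
Product: 4 × 0 = 0 ≡ 0 (mod 7)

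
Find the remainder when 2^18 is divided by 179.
88

Repeated squaring. Binary of 18 = 10010.
2^1 ≡ 2 (mod 179); 2^2 ≡ 4 (mod 179); 2^4 ≡ 16 (mod 179); 2^8 ≡ 77 (mod 179); 2^16 ≡ 22 (mod 179)
2^18 = 2^2 × 2^16 ≡ 88 (mod 179)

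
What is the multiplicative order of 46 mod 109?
6

109 is prime, so ord(46) divides φ(109) = 108.
Divisors of 108: 1, 2, 3, 4, 6, 9, 12, 18, 27, 36, 54, 108.
Repeated squaring: 46^1 ≡ 46, 46^2 ≡ 45, 46^4 ≡ 63, 46^8 ≡ 45, 46^16 ≡ 63, 46^32 ≡ 45, 46^64 ≡ 63 (mod 109).
Test 46^d mod 109 for each divisor d in increasing order:
46^1 ≡ 46
46^2 ≡ 45
46^3 = 46^2·46^1 ≡ 108
46^4 ≡ 63
46^6 = 46^4·46^2 ≡ 1  ← first divisor giving 1
The order is 6.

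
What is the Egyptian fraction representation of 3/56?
1/19 + 1/1064

Greedy algorithm:
3/56: ceiling(56/3) = 19, use 1/19
1/1064: ceiling(1064/1) = 1064, use 1/1064
Result: 3/56 = 1/19 + 1/1064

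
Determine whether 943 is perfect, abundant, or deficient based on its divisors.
deficient

Proper divisors of 943: sum = 1 + 23 + 41 = 65
Since 65 < 943, 943 is deficient.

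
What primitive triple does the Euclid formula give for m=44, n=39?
(415, 3432, 3457)

Euclid's formula: a = m² - n², b = 2mn, c = m² + n²
m = 44, n = 39
a = 44² - 39² = 1936 - 1521 = 415
b = 2 × 44 × 39 = 3432
c = 44² + 39² = 1936 + 1521 = 3457
Verification: 415² + 3432² = 172225 + 11778624 = 11950849 = 3457² ✓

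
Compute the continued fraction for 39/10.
[3; 1, 9]

Euclidean algorithm steps:
39 = 3 × 10 + 9
10 = 1 × 9 + 1
9 = 9 × 1 + 0
Continued fraction: [3; 1, 9]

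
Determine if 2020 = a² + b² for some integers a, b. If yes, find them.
16² + 42² (a=16, b=42)

Factorization: 2020 = 2^2 × 5 × 101
By Fermat: n is sum of two squares iff every prime p ≡ 3 (mod 4) appears to even power.
All primes ≡ 3 (mod 4) appear to even power.
Search a = 0, 1, 2, … for 2020 - a² a perfect square: first hit at a = 16: 2020 - 256 = 1764 = 42².
2020 = 16² + 42² = 256 + 1764 ✓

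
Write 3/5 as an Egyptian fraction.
1/2 + 1/10

Greedy algorithm:
3/5: ceiling(5/3) = 2, use 1/2
1/10: ceiling(10/1) = 10, use 1/10
Result: 3/5 = 1/2 + 1/10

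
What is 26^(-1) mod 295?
261

gcd(26, 295) = 1, so the inverse exists.
Extended Euclidean algorithm on (295, 26):
295 = 11 × 26 + 9  ⟹  9 = (1)·295 + (-11)·26
26 = 2 × 9 + 8  ⟹  8 = (-2)·295 + (23)·26
9 = 1 × 8 + 1  ⟹  1 = (3)·295 + (-34)·26
So (-34)·26 ≡ 1 (mod 295), i.e. 26^(-1) ≡ -34 ≡ 261 (mod 295).
Check: 26 × 261 = 6786 ≡ 1 (mod 295)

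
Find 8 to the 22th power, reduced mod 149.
110

Repeated squaring. Binary of 22 = 10110.
8^1 ≡ 8 (mod 149); 8^2 ≡ 64 (mod 149); 8^4 ≡ 73 (mod 149); 8^8 ≡ 114 (mod 149); 8^16 ≡ 33 (mod 149)
8^22 = 8^2 × 8^4 × 8^16 ≡ 110 (mod 149)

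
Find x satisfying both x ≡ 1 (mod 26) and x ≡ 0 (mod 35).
105

Using Chinese Remainder Theorem:
M = 26 × 35 = 910
M1 = 35, M2 = 26
y1 = 35^(-1) mod 26 = 3
y2 = 26^(-1) mod 35 = 31
x = (1×35×3 + 0×26×31) mod 910 = 105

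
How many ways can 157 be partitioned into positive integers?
80630964769

p(n) counts ways to write n as a sum of positive integers (order ignored).
Euler's pentagonal recurrence: p(k) = p(k-1) + p(k-2) - p(k-5) - p(k-7) + p(k-12) + p(k-15) - ... (offsets j(3j∓1)/2, signs ++--, p(0)=1, p(<0)=0).
DP table for k = 0..156: p(0)=1, p(1)=1, p(2)=2, p(3)=3, p(4)=5, p(5)=7, p(6)=11, p(7)=15, p(8)=22, p(9)=30, p(10)=42, p(11)=56, p(12)=77, p(13)=101, p(14)=135, p(15)=176, p(16)=231, p(17)=297, p(18)=385, p(19)=490, p(20)=627, p(21)=792, p(22)=1002, p(23)=1255, p(24)=1575, p(25)=1958, p(26)=2436, p(27)=3010, p(28)=3718, p(29)=4565, p(30)=5604, p(31)=6842, p(32)=8349, p(33)=10143, p(34)=12310, p(35)=14883, p(36)=17977, p(37)=21637, p(38)=26015, p(39)=31185, p(40)=37338, p(41)=44583, p(42)=53174, p(43)=63261, p(44)=75175, p(45)=89134, p(46)=105558, p(47)=124754, p(48)=147273, p(49)=173525, p(50)=204226, p(51)=239943, p(52)=281589, p(53)=329931, p(54)=386155, p(55)=451276, p(56)=526823, p(57)=614154, p(58)=715220, p(59)=831820, p(60)=966467, p(61)=1121505, p(62)=1300156, p(63)=1505499, p(64)=1741630, p(65)=2012558, p(66)=2323520, p(67)=2679689, p(68)=3087735, p(69)=3554345, p(70)=4087968, p(71)=4697205, p(72)=5392783, p(73)=6185689, p(74)=7089500, p(75)=8118264, p(76)=9289091, p(77)=10619863, p(78)=12132164, p(79)=13848650, p(80)=15796476, p(81)=18004327, p(82)=20506255, p(83)=23338469, p(84)=26543660, p(85)=30167357, p(86)=34262962, p(87)=38887673, p(88)=44108109, p(89)=49995925, p(90)=56634173, p(91)=64112359, p(92)=72533807, p(93)=82010177, p(94)=92669720, p(95)=104651419, p(96)=118114304, p(97)=133230930, p(98)=150198136, p(99)=169229875, p(100)=190569292, p(101)=214481126, p(102)=241265379, p(103)=271248950, p(104)=304801365, p(105)=342325709, p(106)=384276336, p(107)=431149389, p(108)=483502844, p(109)=541946240, p(110)=607163746, p(111)=679903203, p(112)=761002156, p(113)=851376628, p(114)=952050665, p(115)=1064144451, p(116)=1188908248, p(117)=1327710076, p(118)=1482074143, p(119)=1653668665, p(120)=1844349560, p(121)=2056148051, p(122)=2291320912, p(123)=2552338241, p(124)=2841940500, p(125)=3163127352, p(126)=3519222692, p(127)=3913864295, p(128)=4351078600, p(129)=4835271870, p(130)=5371315400, p(131)=5964539504, p(132)=6620830889, p(133)=7346629512, p(134)=8149040695, p(135)=9035836076, p(136)=10015581680, p(137)=11097645016, p(138)=12292341831, p(139)=13610949895, p(140)=15065878135, p(141)=16670689208, p(142)=18440293320, p(143)=20390982757, p(144)=22540654445, p(145)=24908858009, p(146)=27517052599, p(147)=30388671978, p(148)=33549419497, p(149)=37027355200, p(150)=40853235313, p(151)=45060624582, p(152)=49686288421, p(153)=54770336324, p(154)=60356673280, p(155)=66493182097, p(156)=73232243759.
Final step: p(157) = p(156) + p(155) - p(152) - p(150) + p(145) + p(142) - p(135) - p(131) + p(122) + p(117) - p(106) - p(100) + p(87) + p(80) - p(65) - p(57) + p(40) + p(31) - p(12) - p(2)
= 73232243759 + 66493182097 - 49686288421 - 40853235313 + 24908858009 + 18440293320 - 9035836076 - 5964539504 + 2291320912 + 1327710076 - 384276336 - 190569292 + 38887673 + 15796476 - 2012558 - 614154 + 37338 + 6842 - 77 - 2
= 80630964769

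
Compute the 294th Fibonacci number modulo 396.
80

Matrix identity: Q^n = [[F_(n+1), F_n], [F_n, F_(n-1)]] with Q = [[1,1],[1,0]].
n = 294 = 100100110₂. Square-and-multiply, entries mod 396:
Q^1 = [[1,1],[1,0]]
Q^2 = (Q^1)² = [[2,1],[1,1]]
Q^4 = (Q^2)² = [[5,3],[3,2]]
Q^9 = (Q^4)²·Q = [[55,34],[34,21]]
Q^18 = (Q^9)² = [[221,208],[208,13]]
Q^36 = (Q^18)² = [[233,360],[360,269]]
Q^73 = (Q^36)²·Q = [[289,145],[145,144]]
Q^147 = (Q^73)²·Q = [[219,2],[2,217]]
Q^294 = (Q^147)² = [[49,80],[80,365]]
F_294 mod 396 = Q^294[0][1] = 80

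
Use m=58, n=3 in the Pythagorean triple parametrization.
(3355, 348, 3373)

Euclid's formula: a = m² - n², b = 2mn, c = m² + n²
m = 58, n = 3
a = 58² - 3² = 3364 - 9 = 3355
b = 2 × 58 × 3 = 348
c = 58² + 3² = 3364 + 9 = 3373
Verification: 3355² + 348² = 11256025 + 121104 = 11377129 = 3373² ✓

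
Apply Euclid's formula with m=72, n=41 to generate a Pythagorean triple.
(3503, 5904, 6865)

Euclid's formula: a = m² - n², b = 2mn, c = m² + n²
m = 72, n = 41
a = 72² - 41² = 5184 - 1681 = 3503
b = 2 × 72 × 41 = 5904
c = 72² + 41² = 5184 + 1681 = 6865
Verification: 3503² + 5904² = 12271009 + 34857216 = 47128225 = 6865² ✓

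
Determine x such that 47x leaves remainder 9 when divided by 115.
x ≡ 32 (mod 115)

gcd(47, 115) = 1, which divides 9, so solutions exist.
Find 47^(-1) mod 115 by the extended Euclidean algorithm:
115 = 2 × 47 + 21  ⟹  21 = (1)·115 + (-2)·47
47 = 2 × 21 + 5  ⟹  5 = (-2)·115 + (5)·47
21 = 4 × 5 + 1  ⟹  1 = (9)·115 + (-22)·47
So (-22)·47 ≡ 1 (mod 115), i.e. 47^(-1) ≡ -22 ≡ 93 (mod 115).
x ≡ 93 × 9 = 837 ≡ 32 (mod 115).
Check: 47 × 32 = 1504 ≡ 9 (mod 115).
Unique solution: x ≡ 32 (mod 115)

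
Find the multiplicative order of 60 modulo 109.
54

109 is prime, so ord(60) divides φ(109) = 108.
Divisors of 108: 1, 2, 3, 4, 6, 9, 12, 18, 27, 36, 54, 108.
Repeated squaring: 60^1 ≡ 60, 60^2 ≡ 3, 60^4 ≡ 9, 60^8 ≡ 81, 60^16 ≡ 21, 60^32 ≡ 5, 60^64 ≡ 25 (mod 109).
Test 60^d mod 109 for each divisor d in increasing order:
60^1 ≡ 60
60^2 ≡ 3
60^3 = 60^2·60^1 ≡ 71
60^4 ≡ 9
60^6 = 60^4·60^2 ≡ 27
60^9 = 60^8·60^1 ≡ 64
60^12 = 60^8·60^4 ≡ 75
60^18 = 60^16·60^2 ≡ 63
60^27 = 60^16·60^8·60^2·60^1 ≡ 108
60^36 = 60^32·60^4 ≡ 45
60^54 = 60^32·60^16·60^4·60^2 ≡ 1  ← first divisor giving 1
The order is 54.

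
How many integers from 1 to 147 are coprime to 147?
84

147 = 3 × 7^2
φ(n) = n × ∏(1 - 1/p) for each prime p dividing n
φ(147) = 147 × (1 - 1/3) × (1 - 1/7) = 84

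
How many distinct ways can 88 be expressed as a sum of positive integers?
44108109

p(n) counts ways to write n as a sum of positive integers (order ignored).
Euler's pentagonal recurrence: p(k) = p(k-1) + p(k-2) - p(k-5) - p(k-7) + p(k-12) + p(k-15) - ... (offsets j(3j∓1)/2, signs ++--, p(0)=1, p(<0)=0).
DP table for k = 0..87: p(0)=1, p(1)=1, p(2)=2, p(3)=3, p(4)=5, p(5)=7, p(6)=11, p(7)=15, p(8)=22, p(9)=30, p(10)=42, p(11)=56, p(12)=77, p(13)=101, p(14)=135, p(15)=176, p(16)=231, p(17)=297, p(18)=385, p(19)=490, p(20)=627, p(21)=792, p(22)=1002, p(23)=1255, p(24)=1575, p(25)=1958, p(26)=2436, p(27)=3010, p(28)=3718, p(29)=4565, p(30)=5604, p(31)=6842, p(32)=8349, p(33)=10143, p(34)=12310, p(35)=14883, p(36)=17977, p(37)=21637, p(38)=26015, p(39)=31185, p(40)=37338, p(41)=44583, p(42)=53174, p(43)=63261, p(44)=75175, p(45)=89134, p(46)=105558, p(47)=124754, p(48)=147273, p(49)=173525, p(50)=204226, p(51)=239943, p(52)=281589, p(53)=329931, p(54)=386155, p(55)=451276, p(56)=526823, p(57)=614154, p(58)=715220, p(59)=831820, p(60)=966467, p(61)=1121505, p(62)=1300156, p(63)=1505499, p(64)=1741630, p(65)=2012558, p(66)=2323520, p(67)=2679689, p(68)=3087735, p(69)=3554345, p(70)=4087968, p(71)=4697205, p(72)=5392783, p(73)=6185689, p(74)=7089500, p(75)=8118264, p(76)=9289091, p(77)=10619863, p(78)=12132164, p(79)=13848650, p(80)=15796476, p(81)=18004327, p(82)=20506255, p(83)=23338469, p(84)=26543660, p(85)=30167357, p(86)=34262962, p(87)=38887673.
Final step: p(88) = p(87) + p(86) - p(83) - p(81) + p(76) + p(73) - p(66) - p(62) + p(53) + p(48) - p(37) - p(31) + p(18) + p(11)
= 38887673 + 34262962 - 23338469 - 18004327 + 9289091 + 6185689 - 2323520 - 1300156 + 329931 + 147273 - 21637 - 6842 + 385 + 56
= 44108109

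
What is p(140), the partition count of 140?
15065878135

p(n) counts ways to write n as a sum of positive integers (order ignored).
Euler's pentagonal recurrence: p(k) = p(k-1) + p(k-2) - p(k-5) - p(k-7) + p(k-12) + p(k-15) - ... (offsets j(3j∓1)/2, signs ++--, p(0)=1, p(<0)=0).
DP table for k = 0..139: p(0)=1, p(1)=1, p(2)=2, p(3)=3, p(4)=5, p(5)=7, p(6)=11, p(7)=15, p(8)=22, p(9)=30, p(10)=42, p(11)=56, p(12)=77, p(13)=101, p(14)=135, p(15)=176, p(16)=231, p(17)=297, p(18)=385, p(19)=490, p(20)=627, p(21)=792, p(22)=1002, p(23)=1255, p(24)=1575, p(25)=1958, p(26)=2436, p(27)=3010, p(28)=3718, p(29)=4565, p(30)=5604, p(31)=6842, p(32)=8349, p(33)=10143, p(34)=12310, p(35)=14883, p(36)=17977, p(37)=21637, p(38)=26015, p(39)=31185, p(40)=37338, p(41)=44583, p(42)=53174, p(43)=63261, p(44)=75175, p(45)=89134, p(46)=105558, p(47)=124754, p(48)=147273, p(49)=173525, p(50)=204226, p(51)=239943, p(52)=281589, p(53)=329931, p(54)=386155, p(55)=451276, p(56)=526823, p(57)=614154, p(58)=715220, p(59)=831820, p(60)=966467, p(61)=1121505, p(62)=1300156, p(63)=1505499, p(64)=1741630, p(65)=2012558, p(66)=2323520, p(67)=2679689, p(68)=3087735, p(69)=3554345, p(70)=4087968, p(71)=4697205, p(72)=5392783, p(73)=6185689, p(74)=7089500, p(75)=8118264, p(76)=9289091, p(77)=10619863, p(78)=12132164, p(79)=13848650, p(80)=15796476, p(81)=18004327, p(82)=20506255, p(83)=23338469, p(84)=26543660, p(85)=30167357, p(86)=34262962, p(87)=38887673, p(88)=44108109, p(89)=49995925, p(90)=56634173, p(91)=64112359, p(92)=72533807, p(93)=82010177, p(94)=92669720, p(95)=104651419, p(96)=118114304, p(97)=133230930, p(98)=150198136, p(99)=169229875, p(100)=190569292, p(101)=214481126, p(102)=241265379, p(103)=271248950, p(104)=304801365, p(105)=342325709, p(106)=384276336, p(107)=431149389, p(108)=483502844, p(109)=541946240, p(110)=607163746, p(111)=679903203, p(112)=761002156, p(113)=851376628, p(114)=952050665, p(115)=1064144451, p(116)=1188908248, p(117)=1327710076, p(118)=1482074143, p(119)=1653668665, p(120)=1844349560, p(121)=2056148051, p(122)=2291320912, p(123)=2552338241, p(124)=2841940500, p(125)=3163127352, p(126)=3519222692, p(127)=3913864295, p(128)=4351078600, p(129)=4835271870, p(130)=5371315400, p(131)=5964539504, p(132)=6620830889, p(133)=7346629512, p(134)=8149040695, p(135)=9035836076, p(136)=10015581680, p(137)=11097645016, p(138)=12292341831, p(139)=13610949895.
Final step: p(140) = p(139) + p(138) - p(135) - p(133) + p(128) + p(125) - p(118) - p(114) + p(105) + p(100) - p(89) - p(83) + p(70) + p(63) - p(48) - p(40) + p(23) + p(14)
= 13610949895 + 12292341831 - 9035836076 - 7346629512 + 4351078600 + 3163127352 - 1482074143 - 952050665 + 342325709 + 190569292 - 49995925 - 23338469 + 4087968 + 1505499 - 147273 - 37338 + 1255 + 135
= 15065878135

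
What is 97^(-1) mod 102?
61

gcd(97, 102) = 1, so the inverse exists.
Extended Euclidean algorithm on (102, 97):
102 = 1 × 97 + 5  ⟹  5 = (1)·102 + (-1)·97
97 = 19 × 5 + 2  ⟹  2 = (-19)·102 + (20)·97
5 = 2 × 2 + 1  ⟹  1 = (39)·102 + (-41)·97
So (-41)·97 ≡ 1 (mod 102), i.e. 97^(-1) ≡ -41 ≡ 61 (mod 102).
Check: 97 × 61 = 5917 ≡ 1 (mod 102)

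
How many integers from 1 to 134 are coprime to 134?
66

134 = 2 × 67
φ(n) = n × ∏(1 - 1/p) for each prime p dividing n
φ(134) = 134 × (1 - 1/2) × (1 - 1/67) = 66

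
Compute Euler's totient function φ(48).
16

48 = 2^4 × 3
φ(n) = n × ∏(1 - 1/p) for each prime p dividing n
φ(48) = 48 × (1 - 1/2) × (1 - 1/3) = 16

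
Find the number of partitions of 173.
362326859895

p(n) counts ways to write n as a sum of positive integers (order ignored).
Euler's pentagonal recurrence: p(k) = p(k-1) + p(k-2) - p(k-5) - p(k-7) + p(k-12) + p(k-15) - ... (offsets j(3j∓1)/2, signs ++--, p(0)=1, p(<0)=0).
DP table for k = 0..172: p(0)=1, p(1)=1, p(2)=2, p(3)=3, p(4)=5, p(5)=7, p(6)=11, p(7)=15, p(8)=22, p(9)=30, p(10)=42, p(11)=56, p(12)=77, p(13)=101, p(14)=135, p(15)=176, p(16)=231, p(17)=297, p(18)=385, p(19)=490, p(20)=627, p(21)=792, p(22)=1002, p(23)=1255, p(24)=1575, p(25)=1958, p(26)=2436, p(27)=3010, p(28)=3718, p(29)=4565, p(30)=5604, p(31)=6842, p(32)=8349, p(33)=10143, p(34)=12310, p(35)=14883, p(36)=17977, p(37)=21637, p(38)=26015, p(39)=31185, p(40)=37338, p(41)=44583, p(42)=53174, p(43)=63261, p(44)=75175, p(45)=89134, p(46)=105558, p(47)=124754, p(48)=147273, p(49)=173525, p(50)=204226, p(51)=239943, p(52)=281589, p(53)=329931, p(54)=386155, p(55)=451276, p(56)=526823, p(57)=614154, p(58)=715220, p(59)=831820, p(60)=966467, p(61)=1121505, p(62)=1300156, p(63)=1505499, p(64)=1741630, p(65)=2012558, p(66)=2323520, p(67)=2679689, p(68)=3087735, p(69)=3554345, p(70)=4087968, p(71)=4697205, p(72)=5392783, p(73)=6185689, p(74)=7089500, p(75)=8118264, p(76)=9289091, p(77)=10619863, p(78)=12132164, p(79)=13848650, p(80)=15796476, p(81)=18004327, p(82)=20506255, p(83)=23338469, p(84)=26543660, p(85)=30167357, p(86)=34262962, p(87)=38887673, p(88)=44108109, p(89)=49995925, p(90)=56634173, p(91)=64112359, p(92)=72533807, p(93)=82010177, p(94)=92669720, p(95)=104651419, p(96)=118114304, p(97)=133230930, p(98)=150198136, p(99)=169229875, p(100)=190569292, p(101)=214481126, p(102)=241265379, p(103)=271248950, p(104)=304801365, p(105)=342325709, p(106)=384276336, p(107)=431149389, p(108)=483502844, p(109)=541946240, p(110)=607163746, p(111)=679903203, p(112)=761002156, p(113)=851376628, p(114)=952050665, p(115)=1064144451, p(116)=1188908248, p(117)=1327710076, p(118)=1482074143, p(119)=1653668665, p(120)=1844349560, p(121)=2056148051, p(122)=2291320912, p(123)=2552338241, p(124)=2841940500, p(125)=3163127352, p(126)=3519222692, p(127)=3913864295, p(128)=4351078600, p(129)=4835271870, p(130)=5371315400, p(131)=5964539504, p(132)=6620830889, p(133)=7346629512, p(134)=8149040695, p(135)=9035836076, p(136)=10015581680, p(137)=11097645016, p(138)=12292341831, p(139)=13610949895, p(140)=15065878135, p(141)=16670689208, p(142)=18440293320, p(143)=20390982757, p(144)=22540654445, p(145)=24908858009, p(146)=27517052599, p(147)=30388671978, p(148)=33549419497, p(149)=37027355200, p(150)=40853235313, p(151)=45060624582, p(152)=49686288421, p(153)=54770336324, p(154)=60356673280, p(155)=66493182097, p(156)=73232243759, p(157)=80630964769, p(158)=88751778802, p(159)=97662728555, p(160)=107438159466, p(161)=118159068427, p(162)=129913904637, p(163)=142798995930, p(164)=156919475295, p(165)=172389800255, p(166)=189334822579, p(167)=207890420102, p(168)=228204732751, p(169)=250438925115, p(170)=274768617130, p(171)=301384802048, p(172)=330495499613.
Final step: p(173) = p(172) + p(171) - p(168) - p(166) + p(161) + p(158) - p(151) - p(147) + p(138) + p(133) - p(122) - p(116) + p(103) + p(96) - p(81) - p(73) + p(56) + p(47) - p(28) - p(18)
= 330495499613 + 301384802048 - 228204732751 - 189334822579 + 118159068427 + 88751778802 - 45060624582 - 30388671978 + 12292341831 + 7346629512 - 2291320912 - 1188908248 + 271248950 + 118114304 - 18004327 - 6185689 + 526823 + 124754 - 3718 - 385
= 362326859895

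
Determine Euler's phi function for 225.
120

225 = 3^2 × 5^2
φ(n) = n × ∏(1 - 1/p) for each prime p dividing n
φ(225) = 225 × (1 - 1/3) × (1 - 1/5) = 120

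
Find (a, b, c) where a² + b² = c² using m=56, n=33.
(2047, 3696, 4225)

Euclid's formula: a = m² - n², b = 2mn, c = m² + n²
m = 56, n = 33
a = 56² - 33² = 3136 - 1089 = 2047
b = 2 × 56 × 33 = 3696
c = 56² + 33² = 3136 + 1089 = 4225
Verification: 2047² + 3696² = 4190209 + 13660416 = 17850625 = 4225² ✓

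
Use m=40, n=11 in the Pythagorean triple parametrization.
(1479, 880, 1721)

Euclid's formula: a = m² - n², b = 2mn, c = m² + n²
m = 40, n = 11
a = 40² - 11² = 1600 - 121 = 1479
b = 2 × 40 × 11 = 880
c = 40² + 11² = 1600 + 121 = 1721
Verification: 1479² + 880² = 2187441 + 774400 = 2961841 = 1721² ✓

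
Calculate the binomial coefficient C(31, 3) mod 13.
10

Using Lucas' theorem:
Write n=31 and k=3 in base 13:
n in base 13: [2, 5]
k in base 13: [0, 3]
C(31,3) mod 13 = ∏ C(n_i, k_i) mod 13
Digit binomials (mod 13): C(2,0) = 1; C(5,3) = 10
Product: 1 × 10 = 10 ≡ 10 (mod 13)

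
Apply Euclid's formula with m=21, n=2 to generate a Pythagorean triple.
(437, 84, 445)

Euclid's formula: a = m² - n², b = 2mn, c = m² + n²
m = 21, n = 2
a = 21² - 2² = 441 - 4 = 437
b = 2 × 21 × 2 = 84
c = 21² + 2² = 441 + 4 = 445
Verification: 437² + 84² = 190969 + 7056 = 198025 = 445² ✓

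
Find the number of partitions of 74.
7089500

p(n) counts ways to write n as a sum of positive integers (order ignored).
Euler's pentagonal recurrence: p(k) = p(k-1) + p(k-2) - p(k-5) - p(k-7) + p(k-12) + p(k-15) - ... (offsets j(3j∓1)/2, signs ++--, p(0)=1, p(<0)=0).
DP table for k = 0..73: p(0)=1, p(1)=1, p(2)=2, p(3)=3, p(4)=5, p(5)=7, p(6)=11, p(7)=15, p(8)=22, p(9)=30, p(10)=42, p(11)=56, p(12)=77, p(13)=101, p(14)=135, p(15)=176, p(16)=231, p(17)=297, p(18)=385, p(19)=490, p(20)=627, p(21)=792, p(22)=1002, p(23)=1255, p(24)=1575, p(25)=1958, p(26)=2436, p(27)=3010, p(28)=3718, p(29)=4565, p(30)=5604, p(31)=6842, p(32)=8349, p(33)=10143, p(34)=12310, p(35)=14883, p(36)=17977, p(37)=21637, p(38)=26015, p(39)=31185, p(40)=37338, p(41)=44583, p(42)=53174, p(43)=63261, p(44)=75175, p(45)=89134, p(46)=105558, p(47)=124754, p(48)=147273, p(49)=173525, p(50)=204226, p(51)=239943, p(52)=281589, p(53)=329931, p(54)=386155, p(55)=451276, p(56)=526823, p(57)=614154, p(58)=715220, p(59)=831820, p(60)=966467, p(61)=1121505, p(62)=1300156, p(63)=1505499, p(64)=1741630, p(65)=2012558, p(66)=2323520, p(67)=2679689, p(68)=3087735, p(69)=3554345, p(70)=4087968, p(71)=4697205, p(72)=5392783, p(73)=6185689.
Final step: p(74) = p(73) + p(72) - p(69) - p(67) + p(62) + p(59) - p(52) - p(48) + p(39) + p(34) - p(23) - p(17) + p(4)
= 6185689 + 5392783 - 3554345 - 2679689 + 1300156 + 831820 - 281589 - 147273 + 31185 + 12310 - 1255 - 297 + 5
= 7089500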